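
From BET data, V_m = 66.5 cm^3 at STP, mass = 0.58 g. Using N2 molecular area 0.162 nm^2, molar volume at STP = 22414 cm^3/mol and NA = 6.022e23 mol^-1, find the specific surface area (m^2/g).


Number of moles in monolayer = V_m / 22414 = 66.5 / 22414 = 0.0029669
Number of molecules = moles * NA = 0.0029669 * 6.022e23
SA = molecules * sigma / mass
SA = (66.5 / 22414) * 6.022e23 * 0.162e-18 / 0.58
SA = 499.0 m^2/g

499.0


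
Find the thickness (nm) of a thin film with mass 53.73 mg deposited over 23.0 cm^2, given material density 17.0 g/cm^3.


Convert: m = 53.73 mg = 5.3730e-05 kg, A = 23.0 cm^2 = 2.3000e-03 m^2, rho = 17.0 g/cm^3 = 17000 kg/m^3
t = m / (A * rho)
t = 5.3730e-05 / (2.3000e-03 * 17000)
t = 1.3742e-06 m = 1374.2 nm

1374.2


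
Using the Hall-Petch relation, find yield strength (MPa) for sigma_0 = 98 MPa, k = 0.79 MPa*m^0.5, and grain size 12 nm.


d = 12 nm = 1.2e-08 m
sqrt(d) = 0.0001095445
Hall-Petch contribution = k / sqrt(d) = 0.79 / 0.0001095445 = 7211.7 MPa
sigma = sigma_0 + k/sqrt(d) = 98 + 7211.7 = 7309.7 MPa

7309.7


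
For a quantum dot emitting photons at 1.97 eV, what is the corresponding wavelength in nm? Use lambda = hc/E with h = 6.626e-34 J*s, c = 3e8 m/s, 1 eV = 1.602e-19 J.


Convert energy: E = 1.97 eV = 1.97 * 1.602e-19 = 3.15594e-19 J
lambda = h*c / E = 6.626e-34 * 3e8 / 3.15594e-19
lambda = 6.2986e-07 m = 629.9 nm

629.9


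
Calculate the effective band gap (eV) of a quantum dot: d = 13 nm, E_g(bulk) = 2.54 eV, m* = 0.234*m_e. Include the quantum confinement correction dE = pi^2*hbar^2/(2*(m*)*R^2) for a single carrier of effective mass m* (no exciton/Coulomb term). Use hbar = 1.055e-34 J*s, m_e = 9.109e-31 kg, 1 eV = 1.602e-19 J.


Radius R = 13/2 nm = 6.5e-09 m
Confinement energy dE = pi^2 * hbar^2 / (2 * m_eff * m_e * R^2)
dE = pi^2 * (1.055e-34)^2 / (2 * 0.234 * 9.109e-31 * (6.5e-09)^2) J, divided by 1.602e-19 J/eV
dE = 0.0381 eV
Total band gap = E_g(bulk) + dE = 2.54 + 0.0381 = 2.5781 eV

2.5781


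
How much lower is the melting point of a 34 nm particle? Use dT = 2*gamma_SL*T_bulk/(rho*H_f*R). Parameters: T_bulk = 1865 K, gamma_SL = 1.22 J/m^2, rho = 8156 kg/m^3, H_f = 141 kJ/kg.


Radius R = 34/2 = 17 nm = 1.7e-08 m
Convert H_f = 141 kJ/kg = 141000 J/kg
dT = 2 * gamma_SL * T_bulk / (rho * H_f * R)
dT = 2 * 1.22 * 1865 / (8156 * 141000 * 1.7e-08)
dT = 232.8 K

232.8


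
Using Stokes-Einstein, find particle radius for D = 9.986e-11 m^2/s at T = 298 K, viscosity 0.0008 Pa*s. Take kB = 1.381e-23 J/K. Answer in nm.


Stokes-Einstein: R = kB*T / (6*pi*eta*D)
R = 1.381e-23 * 298 / (6 * pi * 0.0008 * 9.986e-11)
R = 2.73292e-09 m = 2.73 nm

2.73


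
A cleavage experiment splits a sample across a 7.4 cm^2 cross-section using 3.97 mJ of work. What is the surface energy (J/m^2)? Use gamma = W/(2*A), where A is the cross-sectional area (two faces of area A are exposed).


Convert: A = 7.4 cm^2 = 0.00074 m^2, W = 3.97 mJ = 0.00397 J
Cleaving exposes two faces of area A, so total new surface = 2*A and gamma = W / (2*A)
gamma = 0.00397 / (2 * 0.00074)
gamma = 2.682 J/m^2

2.682


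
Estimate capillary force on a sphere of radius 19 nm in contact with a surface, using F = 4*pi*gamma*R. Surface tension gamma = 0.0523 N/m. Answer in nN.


Convert radius: R = 19 nm = 1.9e-08 m
F = 4 * pi * gamma * R
F = 4 * pi * 0.0523 * 1.9e-08
F = 1.24872e-08 N = 12.4872 nN

12.4872


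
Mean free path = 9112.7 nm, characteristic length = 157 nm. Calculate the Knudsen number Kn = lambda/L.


Knudsen number Kn = lambda / L
Kn = 9112.7 / 157
Kn = 58.0427

58.0427


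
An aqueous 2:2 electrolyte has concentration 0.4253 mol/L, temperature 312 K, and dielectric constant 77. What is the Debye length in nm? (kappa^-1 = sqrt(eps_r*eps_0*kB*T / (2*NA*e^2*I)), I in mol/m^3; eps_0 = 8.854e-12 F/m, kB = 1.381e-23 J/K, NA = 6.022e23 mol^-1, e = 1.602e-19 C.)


Ionic strength I = 0.4253 * 2^2 * 1000 = 1701.2 mol/m^3
kappa^-1 = sqrt(77 * 8.854e-12 * 1.381e-23 * 312 / (2 * 6.022e23 * (1.602e-19)^2 * 1701.2))
kappa^-1 = 0.236 nm

0.236


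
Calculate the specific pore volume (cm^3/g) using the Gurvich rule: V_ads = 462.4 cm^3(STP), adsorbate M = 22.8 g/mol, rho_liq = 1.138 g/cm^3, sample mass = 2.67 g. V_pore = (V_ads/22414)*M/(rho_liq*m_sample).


Moles adsorbed n = V_ads / 22414 = 462.4 / 22414 = 2.062996e-02 mol
Liquid volume V_liq = n * M / rho_liq = 2.062996e-02 * 22.8 / 1.138 = 0.41332 cm^3
Specific pore volume V_pore = V_liq / m_sample = 0.41332 / 2.67
V_pore = 0.1548 cm^3/g

0.1548


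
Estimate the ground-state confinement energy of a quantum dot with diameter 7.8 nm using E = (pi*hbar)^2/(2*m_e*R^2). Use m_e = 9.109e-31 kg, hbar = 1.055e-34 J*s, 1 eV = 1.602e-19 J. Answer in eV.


Radius R = 7.8/2 = 3.9 nm = 3.9e-09 m
E = (pi * 1.055e-34)^2 / (2 * 9.109e-31 * (3.9e-09)^2)
E(J) = 3.96438e-21
E = E(J) / 1.602e-19 = 0.0247 eV

0.0247


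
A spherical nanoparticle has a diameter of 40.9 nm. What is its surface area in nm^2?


Radius r = 40.9/2 = 20.45 nm
Surface area SA = 4 * pi * r^2
SA = 4 * pi * (20.45)^2
SA = 5255.29 nm^2

5255.29


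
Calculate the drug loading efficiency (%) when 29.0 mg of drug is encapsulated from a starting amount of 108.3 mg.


Drug loading efficiency = (drug loaded / drug initial) * 100
DLE = 29.0 / 108.3 * 100
DLE = 0.2678 * 100
DLE = 26.78%

26.78


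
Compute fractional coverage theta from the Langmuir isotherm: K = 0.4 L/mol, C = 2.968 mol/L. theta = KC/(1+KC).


Langmuir isotherm: theta = K*C / (1 + K*C)
K*C = 0.4 * 2.968 = 1.1872
theta = 1.1872 / (1 + 1.1872) = 1.1872 / 2.1872
theta = 0.5428

0.5428


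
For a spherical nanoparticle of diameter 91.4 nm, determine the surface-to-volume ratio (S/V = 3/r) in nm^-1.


Radius r = 91.4/2 = 45.7 nm
S/V = 3 / r = 3 / 45.7
S/V = 0.0656 nm^-1

0.0656


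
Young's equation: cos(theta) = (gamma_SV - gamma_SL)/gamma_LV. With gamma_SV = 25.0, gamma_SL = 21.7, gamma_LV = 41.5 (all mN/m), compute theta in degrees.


cos(theta) = (gamma_SV - gamma_SL) / gamma_LV
cos(theta) = (25.0 - 21.7) / 41.5
cos(theta) = 0.079518
theta = arccos(0.079518) = 85.44 degrees

85.44


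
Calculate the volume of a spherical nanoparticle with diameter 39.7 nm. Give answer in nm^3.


Radius r = 39.7/2 = 19.85 nm
Volume V = (4/3) * pi * r^3
V = (4/3) * pi * (19.85)^3
V = 32761.98 nm^3

32761.98


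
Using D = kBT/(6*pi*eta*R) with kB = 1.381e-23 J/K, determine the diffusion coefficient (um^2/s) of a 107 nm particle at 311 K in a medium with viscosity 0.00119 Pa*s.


Radius R = 107/2 = 53.5 nm = 5.35e-08 m
D = kB*T / (6*pi*eta*R)
D = 1.381e-23 * 311 / (6 * pi * 0.00119 * 5.35e-08)
D = 3.57892e-12 m^2/s = 3.579 um^2/s

3.579


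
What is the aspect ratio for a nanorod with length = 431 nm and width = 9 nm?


Aspect ratio AR = length / diameter
AR = 431 / 9
AR = 47.89

47.89


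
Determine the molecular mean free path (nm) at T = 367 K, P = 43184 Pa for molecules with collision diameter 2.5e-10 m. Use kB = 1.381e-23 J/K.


Mean free path: lambda = kB*T / (sqrt(2) * pi * d^2 * P)
lambda = 1.381e-23 * 367 / (sqrt(2) * pi * (2.5e-10)^2 * 43184)
lambda = 4.22661e-07 m
lambda = 422.66 nm

422.66


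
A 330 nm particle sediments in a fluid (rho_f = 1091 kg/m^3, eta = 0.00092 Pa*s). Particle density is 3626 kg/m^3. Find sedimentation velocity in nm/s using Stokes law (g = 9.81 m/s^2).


Radius R = 330/2 nm = 1.65e-07 m
Density difference = 3626 - 1091 = 2535 kg/m^3
v = 2 * R^2 * (rho_p - rho_f) * g / (9 * eta)
v = 2 * (1.65e-07)^2 * 2535 * 9.81 / (9 * 0.00092)
v = 1.63536e-07 m/s = 163.5364 nm/s

163.5364


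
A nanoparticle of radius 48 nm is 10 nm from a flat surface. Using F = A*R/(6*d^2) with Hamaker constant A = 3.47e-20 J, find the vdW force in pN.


Convert to SI: R = 48 nm = 4.8e-08 m, d = 10 nm = 1e-08 m
F = A * R / (6 * d^2)
F = 3.47e-20 * 4.8e-08 / (6 * (1e-08)^2)
F = 2.776e-12 N = 2.776 pN

2.776


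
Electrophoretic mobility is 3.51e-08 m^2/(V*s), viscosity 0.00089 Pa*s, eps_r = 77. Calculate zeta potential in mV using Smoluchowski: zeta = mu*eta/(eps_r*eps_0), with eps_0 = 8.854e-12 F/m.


Smoluchowski equation: zeta = mu * eta / (eps_r * eps_0)
zeta = 3.51e-08 * 0.00089 / (77 * 8.854e-12)
zeta = 0.045821 V = 45.82 mV

45.82


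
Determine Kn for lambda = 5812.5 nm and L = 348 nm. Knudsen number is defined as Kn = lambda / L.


Knudsen number Kn = lambda / L
Kn = 5812.5 / 348
Kn = 16.7026

16.7026


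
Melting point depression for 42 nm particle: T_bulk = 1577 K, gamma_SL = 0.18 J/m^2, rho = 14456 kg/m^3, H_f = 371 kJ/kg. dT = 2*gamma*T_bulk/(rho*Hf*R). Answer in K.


Radius R = 42/2 = 21 nm = 2.1e-08 m
Convert H_f = 371 kJ/kg = 371000 J/kg
dT = 2 * gamma_SL * T_bulk / (rho * H_f * R)
dT = 2 * 0.18 * 1577 / (14456 * 371000 * 2.1e-08)
dT = 5.0 K

5.0


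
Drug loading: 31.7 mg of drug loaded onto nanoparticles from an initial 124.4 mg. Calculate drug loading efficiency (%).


Drug loading efficiency = (drug loaded / drug initial) * 100
DLE = 31.7 / 124.4 * 100
DLE = 0.2548 * 100
DLE = 25.48%

25.48


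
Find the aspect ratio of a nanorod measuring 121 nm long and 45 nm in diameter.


Aspect ratio AR = length / diameter
AR = 121 / 45
AR = 2.69

2.69


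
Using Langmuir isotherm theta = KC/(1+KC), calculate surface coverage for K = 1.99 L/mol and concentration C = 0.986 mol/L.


Langmuir isotherm: theta = K*C / (1 + K*C)
K*C = 1.99 * 0.986 = 1.96214
theta = 1.96214 / (1 + 1.96214) = 1.96214 / 2.96214
theta = 0.6624

0.6624


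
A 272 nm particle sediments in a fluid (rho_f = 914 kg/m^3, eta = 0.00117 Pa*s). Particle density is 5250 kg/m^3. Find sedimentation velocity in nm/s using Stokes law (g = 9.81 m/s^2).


Radius R = 272/2 nm = 1.36e-07 m
Density difference = 5250 - 914 = 4336 kg/m^3
v = 2 * R^2 * (rho_p - rho_f) * g / (9 * eta)
v = 2 * (1.36e-07)^2 * 4336 * 9.81 / (9 * 0.00117)
v = 1.4943e-07 m/s = 149.43 nm/s

149.43


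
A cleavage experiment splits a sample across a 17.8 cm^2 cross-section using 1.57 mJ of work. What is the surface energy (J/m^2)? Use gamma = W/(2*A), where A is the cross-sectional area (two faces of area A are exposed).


Convert: A = 17.8 cm^2 = 0.00178 m^2, W = 1.57 mJ = 0.00157 J
Cleaving exposes two faces of area A, so total new surface = 2*A and gamma = W / (2*A)
gamma = 0.00157 / (2 * 0.00178)
gamma = 0.441 J/m^2

0.441


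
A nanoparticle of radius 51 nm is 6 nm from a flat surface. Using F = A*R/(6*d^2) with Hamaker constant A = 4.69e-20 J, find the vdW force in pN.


Convert to SI: R = 51 nm = 5.1e-08 m, d = 6 nm = 6e-09 m
F = A * R / (6 * d^2)
F = 4.69e-20 * 5.1e-08 / (6 * (6e-09)^2)
F = 1.10736e-11 N = 11.074 pN

11.074


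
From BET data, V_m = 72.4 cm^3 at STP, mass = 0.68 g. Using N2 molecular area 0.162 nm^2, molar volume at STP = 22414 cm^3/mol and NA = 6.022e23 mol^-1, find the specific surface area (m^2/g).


Number of moles in monolayer = V_m / 22414 = 72.4 / 22414 = 0.00323012
Number of molecules = moles * NA = 0.00323012 * 6.022e23
SA = molecules * sigma / mass
SA = (72.4 / 22414) * 6.022e23 * 0.162e-18 / 0.68
SA = 463.4 m^2/g

463.4


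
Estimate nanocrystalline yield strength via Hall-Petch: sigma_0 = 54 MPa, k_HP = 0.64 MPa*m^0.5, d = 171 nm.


d = 171 nm = 1.71e-07 m
sqrt(d) = 0.0004135215
Hall-Petch contribution = k / sqrt(d) = 0.64 / 0.0004135215 = 1547.7 MPa
sigma = sigma_0 + k/sqrt(d) = 54 + 1547.7 = 1601.7 MPa

1601.7


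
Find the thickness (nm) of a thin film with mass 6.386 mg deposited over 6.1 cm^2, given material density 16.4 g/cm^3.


Convert: m = 6.386 mg = 6.3860e-06 kg, A = 6.1 cm^2 = 6.1000e-04 m^2, rho = 16.4 g/cm^3 = 16400 kg/m^3
t = m / (A * rho)
t = 6.3860e-06 / (6.1000e-04 * 16400)
t = 6.3834e-07 m = 638.3 nm

638.3


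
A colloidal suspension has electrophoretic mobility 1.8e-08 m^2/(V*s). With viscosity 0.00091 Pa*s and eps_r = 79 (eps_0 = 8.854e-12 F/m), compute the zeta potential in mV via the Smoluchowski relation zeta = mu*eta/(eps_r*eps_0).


Smoluchowski equation: zeta = mu * eta / (eps_r * eps_0)
zeta = 1.8e-08 * 0.00091 / (79 * 8.854e-12)
zeta = 0.023418 V = 23.42 mV

23.42


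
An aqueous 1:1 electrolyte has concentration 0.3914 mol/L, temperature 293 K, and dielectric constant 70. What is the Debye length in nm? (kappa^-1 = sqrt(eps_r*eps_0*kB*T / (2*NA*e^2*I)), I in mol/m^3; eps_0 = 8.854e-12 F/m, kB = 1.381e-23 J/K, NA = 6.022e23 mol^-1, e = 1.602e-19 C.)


Ionic strength I = 0.3914 * 1^2 * 1000 = 391.4 mol/m^3
kappa^-1 = sqrt(70 * 8.854e-12 * 1.381e-23 * 293 / (2 * 6.022e23 * (1.602e-19)^2 * 391.4))
kappa^-1 = 0.455 nm

0.455


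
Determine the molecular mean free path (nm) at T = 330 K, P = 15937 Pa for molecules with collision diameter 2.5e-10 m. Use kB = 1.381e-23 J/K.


Mean free path: lambda = kB*T / (sqrt(2) * pi * d^2 * P)
lambda = 1.381e-23 * 330 / (sqrt(2) * pi * (2.5e-10)^2 * 15937)
lambda = 1.02981e-06 m
lambda = 1029.81 nm

1029.81


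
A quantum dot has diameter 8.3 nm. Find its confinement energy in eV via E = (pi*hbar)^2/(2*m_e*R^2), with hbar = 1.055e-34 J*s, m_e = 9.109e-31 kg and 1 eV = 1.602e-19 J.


Radius R = 8.3/2 = 4.15 nm = 4.15e-09 m
E = (pi * 1.055e-34)^2 / (2 * 9.109e-31 * (4.15e-09)^2)
E(J) = 3.50113e-21
E = E(J) / 1.602e-19 = 0.0219 eV

0.0219


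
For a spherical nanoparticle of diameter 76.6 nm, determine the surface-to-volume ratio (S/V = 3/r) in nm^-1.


Radius r = 76.6/2 = 38.3 nm
S/V = 3 / r = 3 / 38.3
S/V = 0.0783 nm^-1

0.0783


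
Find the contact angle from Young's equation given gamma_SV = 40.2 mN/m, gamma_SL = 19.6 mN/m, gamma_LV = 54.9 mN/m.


cos(theta) = (gamma_SV - gamma_SL) / gamma_LV
cos(theta) = (40.2 - 19.6) / 54.9
cos(theta) = 0.375228
theta = arccos(0.375228) = 67.96 degrees

67.96


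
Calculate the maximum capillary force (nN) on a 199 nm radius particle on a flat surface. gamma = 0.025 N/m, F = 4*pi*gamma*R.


Convert radius: R = 199 nm = 1.99e-07 m
F = 4 * pi * gamma * R
F = 4 * pi * 0.025 * 1.99e-07
F = 6.25177e-08 N = 62.5177 nN

62.5177


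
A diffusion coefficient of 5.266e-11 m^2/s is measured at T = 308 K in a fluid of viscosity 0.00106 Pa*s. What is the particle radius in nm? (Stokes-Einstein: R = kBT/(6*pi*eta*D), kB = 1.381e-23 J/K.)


Stokes-Einstein: R = kB*T / (6*pi*eta*D)
R = 1.381e-23 * 308 / (6 * pi * 0.00106 * 5.266e-11)
R = 4.04256e-09 m = 4.04 nm

4.04


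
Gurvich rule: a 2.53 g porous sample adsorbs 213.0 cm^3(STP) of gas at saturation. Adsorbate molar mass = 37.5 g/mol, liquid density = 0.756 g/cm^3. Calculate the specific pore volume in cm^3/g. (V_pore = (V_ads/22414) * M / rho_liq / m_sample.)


Moles adsorbed n = V_ads / 22414 = 213.0 / 22414 = 9.502989e-03 mol
Liquid volume V_liq = n * M / rho_liq = 9.502989e-03 * 37.5 / 0.756 = 0.47138 cm^3
Specific pore volume V_pore = V_liq / m_sample = 0.47138 / 2.53
V_pore = 0.1863 cm^3/g

0.1863


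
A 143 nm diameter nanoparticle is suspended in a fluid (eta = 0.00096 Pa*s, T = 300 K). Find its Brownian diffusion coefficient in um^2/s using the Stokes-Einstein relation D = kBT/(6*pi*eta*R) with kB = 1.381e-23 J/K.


Radius R = 143/2 = 71.5 nm = 7.15e-08 m
D = kB*T / (6*pi*eta*R)
D = 1.381e-23 * 300 / (6 * pi * 0.00096 * 7.15e-08)
D = 3.20211e-12 m^2/s = 3.202 um^2/s

3.202


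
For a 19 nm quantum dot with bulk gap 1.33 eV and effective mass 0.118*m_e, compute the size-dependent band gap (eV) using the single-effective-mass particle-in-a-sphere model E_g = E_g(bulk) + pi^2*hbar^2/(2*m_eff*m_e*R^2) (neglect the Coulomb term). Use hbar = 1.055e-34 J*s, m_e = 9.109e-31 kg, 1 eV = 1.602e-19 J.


Radius R = 19/2 nm = 9.5e-09 m
Confinement energy dE = pi^2 * hbar^2 / (2 * m_eff * m_e * R^2)
dE = pi^2 * (1.055e-34)^2 / (2 * 0.118 * 9.109e-31 * (9.5e-09)^2) J, divided by 1.602e-19 J/eV
dE = 0.0353 eV
Total band gap = E_g(bulk) + dE = 1.33 + 0.0353 = 1.3653 eV

1.3653


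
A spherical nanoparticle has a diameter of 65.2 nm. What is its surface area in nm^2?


Radius r = 65.2/2 = 32.6 nm
Surface area SA = 4 * pi * r^2
SA = 4 * pi * (32.6)^2
SA = 13355.04 nm^2

13355.04


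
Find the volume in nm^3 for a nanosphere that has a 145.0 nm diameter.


Radius r = 145.0/2 = 72.5 nm
Volume V = (4/3) * pi * r^3
V = (4/3) * pi * (72.5)^3
V = 1596256.32 nm^3

1596256.32


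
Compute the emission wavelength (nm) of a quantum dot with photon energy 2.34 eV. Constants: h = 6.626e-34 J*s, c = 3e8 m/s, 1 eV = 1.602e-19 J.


Convert energy: E = 2.34 eV = 2.34 * 1.602e-19 = 3.74868e-19 J
lambda = h*c / E = 6.626e-34 * 3e8 / 3.74868e-19
lambda = 5.30267e-07 m = 530.3 nm

530.3


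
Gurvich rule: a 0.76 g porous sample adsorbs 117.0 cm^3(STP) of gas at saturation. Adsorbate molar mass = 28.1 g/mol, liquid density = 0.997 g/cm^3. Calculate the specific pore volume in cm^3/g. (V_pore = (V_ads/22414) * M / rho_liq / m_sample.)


Moles adsorbed n = V_ads / 22414 = 117.0 / 22414 = 5.219952e-03 mol
Liquid volume V_liq = n * M / rho_liq = 5.219952e-03 * 28.1 / 0.997 = 0.14712 cm^3
Specific pore volume V_pore = V_liq / m_sample = 0.14712 / 0.76
V_pore = 0.1936 cm^3/g

0.1936


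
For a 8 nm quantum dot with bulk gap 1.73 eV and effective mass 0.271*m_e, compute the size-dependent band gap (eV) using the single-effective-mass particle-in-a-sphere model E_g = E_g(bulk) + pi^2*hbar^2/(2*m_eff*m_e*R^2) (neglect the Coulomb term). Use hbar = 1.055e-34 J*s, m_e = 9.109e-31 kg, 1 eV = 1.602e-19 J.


Radius R = 8/2 nm = 4e-09 m
Confinement energy dE = pi^2 * hbar^2 / (2 * m_eff * m_e * R^2)
dE = pi^2 * (1.055e-34)^2 / (2 * 0.271 * 9.109e-31 * (4e-09)^2) J, divided by 1.602e-19 J/eV
dE = 0.0868 eV
Total band gap = E_g(bulk) + dE = 1.73 + 0.0868 = 1.8168 eV

1.8168


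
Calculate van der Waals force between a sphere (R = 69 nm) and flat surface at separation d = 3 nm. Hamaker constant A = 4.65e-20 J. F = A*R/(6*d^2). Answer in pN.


Convert to SI: R = 69 nm = 6.9e-08 m, d = 3 nm = 3e-09 m
F = A * R / (6 * d^2)
F = 4.65e-20 * 6.9e-08 / (6 * (3e-09)^2)
F = 5.94167e-11 N = 59.417 pN

59.417


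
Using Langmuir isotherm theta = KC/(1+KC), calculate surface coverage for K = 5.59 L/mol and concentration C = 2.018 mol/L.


Langmuir isotherm: theta = K*C / (1 + K*C)
K*C = 5.59 * 2.018 = 11.28062
theta = 11.28062 / (1 + 11.28062) = 11.28062 / 12.28062
theta = 0.9186

0.9186


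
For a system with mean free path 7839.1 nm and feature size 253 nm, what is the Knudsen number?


Knudsen number Kn = lambda / L
Kn = 7839.1 / 253
Kn = 30.9846

30.9846


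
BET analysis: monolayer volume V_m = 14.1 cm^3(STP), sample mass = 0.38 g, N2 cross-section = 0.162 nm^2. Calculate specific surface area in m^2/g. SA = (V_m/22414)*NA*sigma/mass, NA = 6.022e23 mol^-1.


Number of moles in monolayer = V_m / 22414 = 14.1 / 22414 = 0.00062907
Number of molecules = moles * NA = 0.00062907 * 6.022e23
SA = molecules * sigma / mass
SA = (14.1 / 22414) * 6.022e23 * 0.162e-18 / 0.38
SA = 161.5 m^2/g

161.5


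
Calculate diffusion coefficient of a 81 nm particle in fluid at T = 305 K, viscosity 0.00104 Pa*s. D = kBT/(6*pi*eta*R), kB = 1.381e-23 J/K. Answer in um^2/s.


Radius R = 81/2 = 40.5 nm = 4.05e-08 m
D = kB*T / (6*pi*eta*R)
D = 1.381e-23 * 305 / (6 * pi * 0.00104 * 4.05e-08)
D = 5.30523e-12 m^2/s = 5.305 um^2/s

5.305


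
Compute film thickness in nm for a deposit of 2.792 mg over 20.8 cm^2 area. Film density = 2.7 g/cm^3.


Convert: m = 2.792 mg = 2.7920e-06 kg, A = 20.8 cm^2 = 2.0800e-03 m^2, rho = 2.7 g/cm^3 = 2700 kg/m^3
t = m / (A * rho)
t = 2.7920e-06 / (2.0800e-03 * 2700)
t = 4.9715e-07 m = 497.2 nm

497.2


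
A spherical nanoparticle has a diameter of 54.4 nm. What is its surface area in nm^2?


Radius r = 54.4/2 = 27.2 nm
Surface area SA = 4 * pi * r^2
SA = 4 * pi * (27.2)^2
SA = 9297.1 nm^2

9297.1


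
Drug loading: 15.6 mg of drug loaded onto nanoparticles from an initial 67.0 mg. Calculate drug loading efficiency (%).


Drug loading efficiency = (drug loaded / drug initial) * 100
DLE = 15.6 / 67.0 * 100
DLE = 0.2328 * 100
DLE = 23.28%

23.28


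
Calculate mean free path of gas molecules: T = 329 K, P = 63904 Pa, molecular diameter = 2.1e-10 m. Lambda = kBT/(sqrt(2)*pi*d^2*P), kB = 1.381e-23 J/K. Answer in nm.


Mean free path: lambda = kB*T / (sqrt(2) * pi * d^2 * P)
lambda = 1.381e-23 * 329 / (sqrt(2) * pi * (2.1e-10)^2 * 63904)
lambda = 3.62876e-07 m
lambda = 362.88 nm

362.88


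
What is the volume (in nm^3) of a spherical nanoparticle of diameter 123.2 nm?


Radius r = 123.2/2 = 61.6 nm
Volume V = (4/3) * pi * r^3
V = (4/3) * pi * (61.6)^3
V = 979108.33 nm^3

979108.33


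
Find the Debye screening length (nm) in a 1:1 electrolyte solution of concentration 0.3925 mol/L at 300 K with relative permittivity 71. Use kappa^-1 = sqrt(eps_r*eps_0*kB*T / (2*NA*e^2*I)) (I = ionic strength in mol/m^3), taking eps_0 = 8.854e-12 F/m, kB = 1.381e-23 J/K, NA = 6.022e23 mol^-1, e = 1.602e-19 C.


Ionic strength I = 0.3925 * 1^2 * 1000 = 392.5 mol/m^3
kappa^-1 = sqrt(71 * 8.854e-12 * 1.381e-23 * 300 / (2 * 6.022e23 * (1.602e-19)^2 * 392.5))
kappa^-1 = 0.463 nm

0.463


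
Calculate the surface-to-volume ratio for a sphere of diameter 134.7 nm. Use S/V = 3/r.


Radius r = 134.7/2 = 67.35 nm
S/V = 3 / r = 3 / 67.35
S/V = 0.0445 nm^-1

0.0445


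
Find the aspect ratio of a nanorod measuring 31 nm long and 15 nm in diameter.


Aspect ratio AR = length / diameter
AR = 31 / 15
AR = 2.07

2.07


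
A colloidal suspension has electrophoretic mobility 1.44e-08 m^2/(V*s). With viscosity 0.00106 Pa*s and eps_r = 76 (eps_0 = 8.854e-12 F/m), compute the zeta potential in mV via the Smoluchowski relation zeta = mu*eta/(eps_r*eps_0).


Smoluchowski equation: zeta = mu * eta / (eps_r * eps_0)
zeta = 1.44e-08 * 0.00106 / (76 * 8.854e-12)
zeta = 0.022684 V = 22.68 mV

22.68


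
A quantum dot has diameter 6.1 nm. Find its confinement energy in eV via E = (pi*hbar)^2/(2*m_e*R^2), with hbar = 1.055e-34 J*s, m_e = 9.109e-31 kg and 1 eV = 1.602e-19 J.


Radius R = 6.1/2 = 3.05 nm = 3.05e-09 m
E = (pi * 1.055e-34)^2 / (2 * 9.109e-31 * (3.05e-09)^2)
E(J) = 6.48193e-21
E = E(J) / 1.602e-19 = 0.0405 eV

0.0405


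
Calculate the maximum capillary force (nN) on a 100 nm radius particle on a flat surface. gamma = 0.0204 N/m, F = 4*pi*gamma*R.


Convert radius: R = 100 nm = 1e-07 m
F = 4 * pi * gamma * R
F = 4 * pi * 0.0204 * 1e-07
F = 2.56354e-08 N = 25.6354 nN

25.6354


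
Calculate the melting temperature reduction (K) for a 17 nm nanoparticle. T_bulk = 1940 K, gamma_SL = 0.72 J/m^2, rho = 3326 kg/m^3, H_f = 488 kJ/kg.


Radius R = 17/2 = 8.5 nm = 8.5e-09 m
Convert H_f = 488 kJ/kg = 488000 J/kg
dT = 2 * gamma_SL * T_bulk / (rho * H_f * R)
dT = 2 * 0.72 * 1940 / (3326 * 488000 * 8.5e-09)
dT = 202.5 K

202.5


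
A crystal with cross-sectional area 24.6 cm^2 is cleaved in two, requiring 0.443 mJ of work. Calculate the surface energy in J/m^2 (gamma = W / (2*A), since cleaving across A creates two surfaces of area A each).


Convert: A = 24.6 cm^2 = 0.00246 m^2, W = 0.443 mJ = 0.000443 J
Cleaving exposes two faces of area A, so total new surface = 2*A and gamma = W / (2*A)
gamma = 0.000443 / (2 * 0.00246)
gamma = 0.09 J/m^2

0.09


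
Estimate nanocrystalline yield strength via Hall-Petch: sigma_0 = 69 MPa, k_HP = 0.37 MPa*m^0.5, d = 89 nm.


d = 89 nm = 8.9e-08 m
sqrt(d) = 0.0002983287
Hall-Petch contribution = k / sqrt(d) = 0.37 / 0.0002983287 = 1240.2 MPa
sigma = sigma_0 + k/sqrt(d) = 69 + 1240.2 = 1309.2 MPa

1309.2


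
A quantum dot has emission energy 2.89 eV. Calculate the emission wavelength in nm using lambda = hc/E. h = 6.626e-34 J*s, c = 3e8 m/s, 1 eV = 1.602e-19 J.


Convert energy: E = 2.89 eV = 2.89 * 1.602e-19 = 4.62978e-19 J
lambda = h*c / E = 6.626e-34 * 3e8 / 4.62978e-19
lambda = 4.29351e-07 m = 429.4 nm

429.4


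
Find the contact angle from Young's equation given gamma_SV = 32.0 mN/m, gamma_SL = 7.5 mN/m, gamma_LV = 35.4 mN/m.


cos(theta) = (gamma_SV - gamma_SL) / gamma_LV
cos(theta) = (32.0 - 7.5) / 35.4
cos(theta) = 0.69209
theta = arccos(0.69209) = 46.2 degrees

46.2


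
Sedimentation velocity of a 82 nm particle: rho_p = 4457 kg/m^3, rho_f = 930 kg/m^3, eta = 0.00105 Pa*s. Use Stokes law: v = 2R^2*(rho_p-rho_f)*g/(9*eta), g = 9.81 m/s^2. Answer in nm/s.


Radius R = 82/2 nm = 4.1e-08 m
Density difference = 4457 - 930 = 3527 kg/m^3
v = 2 * R^2 * (rho_p - rho_f) * g / (9 * eta)
v = 2 * (4.1e-08)^2 * 3527 * 9.81 / (9 * 0.00105)
v = 1.23095e-08 m/s = 12.3095 nm/s

12.3095


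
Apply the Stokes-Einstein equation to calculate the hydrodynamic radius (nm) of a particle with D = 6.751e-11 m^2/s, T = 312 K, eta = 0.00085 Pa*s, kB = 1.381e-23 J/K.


Stokes-Einstein: R = kB*T / (6*pi*eta*D)
R = 1.381e-23 * 312 / (6 * pi * 0.00085 * 6.751e-11)
R = 3.98346e-09 m = 3.98 nm

3.98


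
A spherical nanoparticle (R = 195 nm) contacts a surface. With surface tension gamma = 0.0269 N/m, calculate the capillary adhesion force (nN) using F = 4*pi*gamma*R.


Convert radius: R = 195 nm = 1.95e-07 m
F = 4 * pi * gamma * R
F = 4 * pi * 0.0269 * 1.95e-07
F = 6.59169e-08 N = 65.9169 nN

65.9169


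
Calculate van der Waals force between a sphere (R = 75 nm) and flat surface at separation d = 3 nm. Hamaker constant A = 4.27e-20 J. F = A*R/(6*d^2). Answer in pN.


Convert to SI: R = 75 nm = 7.5e-08 m, d = 3 nm = 3e-09 m
F = A * R / (6 * d^2)
F = 4.27e-20 * 7.5e-08 / (6 * (3e-09)^2)
F = 5.93056e-11 N = 59.306 pN

59.306


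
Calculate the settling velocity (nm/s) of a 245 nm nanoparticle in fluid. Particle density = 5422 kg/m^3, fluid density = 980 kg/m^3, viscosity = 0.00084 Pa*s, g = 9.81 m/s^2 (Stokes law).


Radius R = 245/2 nm = 1.225e-07 m
Density difference = 5422 - 980 = 4442 kg/m^3
v = 2 * R^2 * (rho_p - rho_f) * g / (9 * eta)
v = 2 * (1.225e-07)^2 * 4442 * 9.81 / (9 * 0.00084)
v = 1.72993e-07 m/s = 172.9928 nm/s

172.9928


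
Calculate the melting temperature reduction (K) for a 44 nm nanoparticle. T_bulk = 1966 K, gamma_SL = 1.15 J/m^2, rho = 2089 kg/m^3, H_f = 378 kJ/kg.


Radius R = 44/2 = 22 nm = 2.2e-08 m
Convert H_f = 378 kJ/kg = 378000 J/kg
dT = 2 * gamma_SL * T_bulk / (rho * H_f * R)
dT = 2 * 1.15 * 1966 / (2089 * 378000 * 2.2e-08)
dT = 260.3 K

260.3


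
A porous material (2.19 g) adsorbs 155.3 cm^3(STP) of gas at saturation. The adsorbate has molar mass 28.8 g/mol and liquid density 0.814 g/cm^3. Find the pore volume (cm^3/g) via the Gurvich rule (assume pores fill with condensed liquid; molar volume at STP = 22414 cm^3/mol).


Moles adsorbed n = V_ads / 22414 = 155.3 / 22414 = 6.928705e-03 mol
Liquid volume V_liq = n * M / rho_liq = 6.928705e-03 * 28.8 / 0.814 = 0.24514 cm^3
Specific pore volume V_pore = V_liq / m_sample = 0.24514 / 2.19
V_pore = 0.1119 cm^3/g

0.1119


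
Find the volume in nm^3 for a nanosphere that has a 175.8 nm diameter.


Radius r = 175.8/2 = 87.9 nm
Volume V = (4/3) * pi * r^3
V = (4/3) * pi * (87.9)^3
V = 2844822.9 nm^3

2844822.9


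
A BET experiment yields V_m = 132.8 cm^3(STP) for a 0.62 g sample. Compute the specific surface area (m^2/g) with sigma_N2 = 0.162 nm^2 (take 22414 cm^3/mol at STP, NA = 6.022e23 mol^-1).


Number of moles in monolayer = V_m / 22414 = 132.8 / 22414 = 0.00592487
Number of molecules = moles * NA = 0.00592487 * 6.022e23
SA = molecules * sigma / mass
SA = (132.8 / 22414) * 6.022e23 * 0.162e-18 / 0.62
SA = 932.3 m^2/g

932.3


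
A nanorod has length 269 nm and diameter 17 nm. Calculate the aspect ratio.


Aspect ratio AR = length / diameter
AR = 269 / 17
AR = 15.82

15.82


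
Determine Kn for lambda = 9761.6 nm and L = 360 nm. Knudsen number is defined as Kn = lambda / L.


Knudsen number Kn = lambda / L
Kn = 9761.6 / 360
Kn = 27.1156

27.1156


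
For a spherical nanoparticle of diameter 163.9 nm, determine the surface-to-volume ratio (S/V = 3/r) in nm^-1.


Radius r = 163.9/2 = 81.95 nm
S/V = 3 / r = 3 / 81.95
S/V = 0.0366 nm^-1

0.0366


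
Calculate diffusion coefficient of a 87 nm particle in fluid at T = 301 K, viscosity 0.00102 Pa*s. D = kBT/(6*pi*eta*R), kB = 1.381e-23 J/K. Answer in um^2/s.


Radius R = 87/2 = 43.5 nm = 4.35e-08 m
D = kB*T / (6*pi*eta*R)
D = 1.381e-23 * 301 / (6 * pi * 0.00102 * 4.35e-08)
D = 4.97015e-12 m^2/s = 4.97 um^2/s

4.97


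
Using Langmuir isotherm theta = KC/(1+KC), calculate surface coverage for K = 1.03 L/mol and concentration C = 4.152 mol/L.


Langmuir isotherm: theta = K*C / (1 + K*C)
K*C = 1.03 * 4.152 = 4.27656
theta = 4.27656 / (1 + 4.27656) = 4.27656 / 5.27656
theta = 0.8105

0.8105


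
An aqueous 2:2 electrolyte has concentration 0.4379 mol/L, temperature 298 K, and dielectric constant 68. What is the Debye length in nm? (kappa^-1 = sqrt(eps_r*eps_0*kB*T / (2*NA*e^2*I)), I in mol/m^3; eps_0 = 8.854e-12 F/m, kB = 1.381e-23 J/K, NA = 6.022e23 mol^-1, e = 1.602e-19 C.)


Ionic strength I = 0.4379 * 2^2 * 1000 = 1751.6 mol/m^3
kappa^-1 = sqrt(68 * 8.854e-12 * 1.381e-23 * 298 / (2 * 6.022e23 * (1.602e-19)^2 * 1751.6))
kappa^-1 = 0.214 nm

0.214


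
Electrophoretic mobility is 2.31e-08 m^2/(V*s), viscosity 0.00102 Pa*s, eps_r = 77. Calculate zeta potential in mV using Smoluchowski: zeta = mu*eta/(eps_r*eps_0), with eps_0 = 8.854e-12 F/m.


Smoluchowski equation: zeta = mu * eta / (eps_r * eps_0)
zeta = 2.31e-08 * 0.00102 / (77 * 8.854e-12)
zeta = 0.034561 V = 34.56 mV

34.56


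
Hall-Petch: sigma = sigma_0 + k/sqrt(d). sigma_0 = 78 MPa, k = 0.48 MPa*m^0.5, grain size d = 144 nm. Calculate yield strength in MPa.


d = 144 nm = 1.44e-07 m
sqrt(d) = 0.0003794733
Hall-Petch contribution = k / sqrt(d) = 0.48 / 0.0003794733 = 1264.9 MPa
sigma = sigma_0 + k/sqrt(d) = 78 + 1264.9 = 1342.9 MPa

1342.9


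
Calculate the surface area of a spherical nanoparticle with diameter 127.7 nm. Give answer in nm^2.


Radius r = 127.7/2 = 63.85 nm
Surface area SA = 4 * pi * r^2
SA = 4 * pi * (63.85)^2
SA = 51230.86 nm^2

51230.86


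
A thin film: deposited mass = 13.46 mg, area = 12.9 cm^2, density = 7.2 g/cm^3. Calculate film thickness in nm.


Convert: m = 13.46 mg = 1.3460e-05 kg, A = 12.9 cm^2 = 1.2900e-03 m^2, rho = 7.2 g/cm^3 = 7200 kg/m^3
t = m / (A * rho)
t = 1.3460e-05 / (1.2900e-03 * 7200)
t = 1.4492e-06 m = 1449.2 nm

1449.2


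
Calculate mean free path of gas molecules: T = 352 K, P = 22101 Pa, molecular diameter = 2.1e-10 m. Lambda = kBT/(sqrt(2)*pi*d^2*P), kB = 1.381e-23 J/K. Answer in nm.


Mean free path: lambda = kB*T / (sqrt(2) * pi * d^2 * P)
lambda = 1.381e-23 * 352 / (sqrt(2) * pi * (2.1e-10)^2 * 22101)
lambda = 1.12259e-06 m
lambda = 1122.59 nm

1122.59


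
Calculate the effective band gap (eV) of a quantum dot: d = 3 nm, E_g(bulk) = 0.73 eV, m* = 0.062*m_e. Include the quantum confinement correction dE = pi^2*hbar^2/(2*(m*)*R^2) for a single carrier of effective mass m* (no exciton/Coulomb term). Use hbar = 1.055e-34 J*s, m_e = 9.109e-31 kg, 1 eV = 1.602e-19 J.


Radius R = 3/2 nm = 1.5e-09 m
Confinement energy dE = pi^2 * hbar^2 / (2 * m_eff * m_e * R^2)
dE = pi^2 * (1.055e-34)^2 / (2 * 0.062 * 9.109e-31 * (1.5e-09)^2) J, divided by 1.602e-19 J/eV
dE = 2.6982 eV
Total band gap = E_g(bulk) + dE = 0.73 + 2.6982 = 3.4282 eV

3.4282


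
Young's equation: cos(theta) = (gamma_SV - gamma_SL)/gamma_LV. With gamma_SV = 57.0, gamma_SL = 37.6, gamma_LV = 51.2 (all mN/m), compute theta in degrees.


cos(theta) = (gamma_SV - gamma_SL) / gamma_LV
cos(theta) = (57.0 - 37.6) / 51.2
cos(theta) = 0.378906
theta = arccos(0.378906) = 67.73 degrees

67.73


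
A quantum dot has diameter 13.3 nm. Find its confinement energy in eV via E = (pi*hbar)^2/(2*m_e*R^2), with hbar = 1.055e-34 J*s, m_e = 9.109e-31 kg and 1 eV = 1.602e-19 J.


Radius R = 13.3/2 = 6.65 nm = 6.65e-09 m
E = (pi * 1.055e-34)^2 / (2 * 9.109e-31 * (6.65e-09)^2)
E(J) = 1.36352e-21
E = E(J) / 1.602e-19 = 0.0085 eV

0.0085


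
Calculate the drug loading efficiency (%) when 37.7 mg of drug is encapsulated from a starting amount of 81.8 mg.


Drug loading efficiency = (drug loaded / drug initial) * 100
DLE = 37.7 / 81.8 * 100
DLE = 0.4609 * 100
DLE = 46.09%

46.09


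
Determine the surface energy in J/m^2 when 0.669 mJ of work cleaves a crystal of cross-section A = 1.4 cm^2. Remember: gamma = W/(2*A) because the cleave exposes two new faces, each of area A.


Convert: A = 1.4 cm^2 = 0.00014 m^2, W = 0.669 mJ = 0.000669 J
Cleaving exposes two faces of area A, so total new surface = 2*A and gamma = W / (2*A)
gamma = 0.000669 / (2 * 0.00014)
gamma = 2.389 J/m^2

2.389


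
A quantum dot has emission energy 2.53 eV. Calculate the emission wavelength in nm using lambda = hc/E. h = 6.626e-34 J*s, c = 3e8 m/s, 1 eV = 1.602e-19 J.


Convert energy: E = 2.53 eV = 2.53 * 1.602e-19 = 4.05306e-19 J
lambda = h*c / E = 6.626e-34 * 3e8 / 4.05306e-19
lambda = 4.90444e-07 m = 490.4 nm

490.4


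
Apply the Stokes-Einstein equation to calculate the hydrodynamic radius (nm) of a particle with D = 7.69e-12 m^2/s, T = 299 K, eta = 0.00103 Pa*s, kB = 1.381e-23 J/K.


Stokes-Einstein: R = kB*T / (6*pi*eta*D)
R = 1.381e-23 * 299 / (6 * pi * 0.00103 * 7.69e-12)
R = 2.76567e-08 m = 27.66 nm

27.66


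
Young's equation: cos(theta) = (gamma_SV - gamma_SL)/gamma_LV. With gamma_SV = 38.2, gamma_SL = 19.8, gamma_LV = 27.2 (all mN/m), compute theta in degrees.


cos(theta) = (gamma_SV - gamma_SL) / gamma_LV
cos(theta) = (38.2 - 19.8) / 27.2
cos(theta) = 0.676471
theta = arccos(0.676471) = 47.43 degrees

47.43


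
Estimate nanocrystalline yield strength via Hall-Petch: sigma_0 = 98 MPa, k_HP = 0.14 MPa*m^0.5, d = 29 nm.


d = 29 nm = 2.9e-08 m
sqrt(d) = 0.0001702939
Hall-Petch contribution = k / sqrt(d) = 0.14 / 0.0001702939 = 822.1 MPa
sigma = sigma_0 + k/sqrt(d) = 98 + 822.1 = 920.1 MPa

920.1


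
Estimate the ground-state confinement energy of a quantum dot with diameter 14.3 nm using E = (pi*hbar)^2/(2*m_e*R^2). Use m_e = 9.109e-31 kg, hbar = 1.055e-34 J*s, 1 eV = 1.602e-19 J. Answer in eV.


Radius R = 14.3/2 = 7.15 nm = 7.15e-09 m
E = (pi * 1.055e-34)^2 / (2 * 9.109e-31 * (7.15e-09)^2)
E(J) = 1.17948e-21
E = E(J) / 1.602e-19 = 0.0074 eV

0.0074


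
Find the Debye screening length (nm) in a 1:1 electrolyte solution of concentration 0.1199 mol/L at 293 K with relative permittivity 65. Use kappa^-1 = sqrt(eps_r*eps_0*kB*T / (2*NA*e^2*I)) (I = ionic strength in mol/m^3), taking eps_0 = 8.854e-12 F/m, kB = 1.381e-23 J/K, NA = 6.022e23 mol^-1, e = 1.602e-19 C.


Ionic strength I = 0.1199 * 1^2 * 1000 = 119.9 mol/m^3
kappa^-1 = sqrt(65 * 8.854e-12 * 1.381e-23 * 293 / (2 * 6.022e23 * (1.602e-19)^2 * 119.9))
kappa^-1 = 0.793 nm

0.793


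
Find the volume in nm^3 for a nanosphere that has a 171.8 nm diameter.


Radius r = 171.8/2 = 85.9 nm
Volume V = (4/3) * pi * r^3
V = (4/3) * pi * (85.9)^3
V = 2655021.86 nm^3

2655021.86


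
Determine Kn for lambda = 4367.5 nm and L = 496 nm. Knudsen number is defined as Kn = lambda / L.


Knudsen number Kn = lambda / L
Kn = 4367.5 / 496
Kn = 8.8054

8.8054


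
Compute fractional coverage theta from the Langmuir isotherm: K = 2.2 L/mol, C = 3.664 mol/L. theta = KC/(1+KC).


Langmuir isotherm: theta = K*C / (1 + K*C)
K*C = 2.2 * 3.664 = 8.0608
theta = 8.0608 / (1 + 8.0608) = 8.0608 / 9.0608
theta = 0.8896

0.8896


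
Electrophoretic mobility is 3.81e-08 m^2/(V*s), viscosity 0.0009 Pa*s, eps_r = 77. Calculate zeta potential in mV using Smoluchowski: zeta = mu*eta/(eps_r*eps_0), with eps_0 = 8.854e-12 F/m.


Smoluchowski equation: zeta = mu * eta / (eps_r * eps_0)
zeta = 3.81e-08 * 0.0009 / (77 * 8.854e-12)
zeta = 0.050296 V = 50.3 mV

50.3


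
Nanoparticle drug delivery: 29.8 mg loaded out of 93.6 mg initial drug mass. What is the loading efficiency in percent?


Drug loading efficiency = (drug loaded / drug initial) * 100
DLE = 29.8 / 93.6 * 100
DLE = 0.3184 * 100
DLE = 31.84%

31.84


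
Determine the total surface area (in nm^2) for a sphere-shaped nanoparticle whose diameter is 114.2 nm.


Radius r = 114.2/2 = 57.1 nm
Surface area SA = 4 * pi * r^2
SA = 4 * pi * (57.1)^2
SA = 40971.52 nm^2

40971.52


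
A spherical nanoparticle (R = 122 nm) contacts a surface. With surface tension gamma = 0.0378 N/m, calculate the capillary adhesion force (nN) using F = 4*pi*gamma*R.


Convert radius: R = 122 nm = 1.22e-07 m
F = 4 * pi * gamma * R
F = 4 * pi * 0.0378 * 1.22e-07
F = 5.79511e-08 N = 57.9511 nN

57.9511


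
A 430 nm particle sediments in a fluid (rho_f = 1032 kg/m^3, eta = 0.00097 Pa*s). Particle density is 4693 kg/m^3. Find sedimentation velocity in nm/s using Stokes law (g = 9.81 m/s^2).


Radius R = 430/2 nm = 2.15e-07 m
Density difference = 4693 - 1032 = 3661 kg/m^3
v = 2 * R^2 * (rho_p - rho_f) * g / (9 * eta)
v = 2 * (2.15e-07)^2 * 3661 * 9.81 / (9 * 0.00097)
v = 3.80331e-07 m/s = 380.3307 nm/s

380.3307


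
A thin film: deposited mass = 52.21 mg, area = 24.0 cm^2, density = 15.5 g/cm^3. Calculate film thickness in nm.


Convert: m = 52.21 mg = 5.2210e-05 kg, A = 24.0 cm^2 = 2.4000e-03 m^2, rho = 15.5 g/cm^3 = 15500 kg/m^3
t = m / (A * rho)
t = 5.2210e-05 / (2.4000e-03 * 15500)
t = 1.4035e-06 m = 1403.5 nm

1403.5


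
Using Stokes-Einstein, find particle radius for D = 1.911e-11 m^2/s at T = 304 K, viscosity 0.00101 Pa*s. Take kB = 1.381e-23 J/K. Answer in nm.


Stokes-Einstein: R = kB*T / (6*pi*eta*D)
R = 1.381e-23 * 304 / (6 * pi * 0.00101 * 1.911e-11)
R = 1.15394e-08 m = 11.54 nm

11.54


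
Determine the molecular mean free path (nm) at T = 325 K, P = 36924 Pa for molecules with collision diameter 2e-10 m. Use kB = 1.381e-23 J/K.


Mean free path: lambda = kB*T / (sqrt(2) * pi * d^2 * P)
lambda = 1.381e-23 * 325 / (sqrt(2) * pi * (2e-10)^2 * 36924)
lambda = 6.8398e-07 m
lambda = 683.98 nm

683.98


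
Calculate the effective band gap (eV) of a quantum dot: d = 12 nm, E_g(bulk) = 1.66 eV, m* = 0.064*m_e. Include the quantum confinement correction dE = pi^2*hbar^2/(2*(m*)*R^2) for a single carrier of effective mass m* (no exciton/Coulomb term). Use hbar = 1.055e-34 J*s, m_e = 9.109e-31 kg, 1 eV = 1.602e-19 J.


Radius R = 12/2 nm = 6e-09 m
Confinement energy dE = pi^2 * hbar^2 / (2 * m_eff * m_e * R^2)
dE = pi^2 * (1.055e-34)^2 / (2 * 0.064 * 9.109e-31 * (6e-09)^2) J, divided by 1.602e-19 J/eV
dE = 0.1634 eV
Total band gap = E_g(bulk) + dE = 1.66 + 0.1634 = 1.8234 eV

1.8234


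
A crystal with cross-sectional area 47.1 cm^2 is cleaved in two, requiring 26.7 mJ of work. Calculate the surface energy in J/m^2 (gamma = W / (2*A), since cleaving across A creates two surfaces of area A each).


Convert: A = 47.1 cm^2 = 0.00471 m^2, W = 26.7 mJ = 0.0267 J
Cleaving exposes two faces of area A, so total new surface = 2*A and gamma = W / (2*A)
gamma = 0.0267 / (2 * 0.00471)
gamma = 2.834 J/m^2

2.834


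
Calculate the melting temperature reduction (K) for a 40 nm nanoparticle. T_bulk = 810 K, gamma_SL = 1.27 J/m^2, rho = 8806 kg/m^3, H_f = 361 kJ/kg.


Radius R = 40/2 = 20 nm = 2e-08 m
Convert H_f = 361 kJ/kg = 361000 J/kg
dT = 2 * gamma_SL * T_bulk / (rho * H_f * R)
dT = 2 * 1.27 * 810 / (8806 * 361000 * 2e-08)
dT = 32.4 K

32.4


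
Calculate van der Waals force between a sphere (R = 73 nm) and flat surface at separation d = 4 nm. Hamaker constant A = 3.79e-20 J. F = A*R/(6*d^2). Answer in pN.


Convert to SI: R = 73 nm = 7.3e-08 m, d = 4 nm = 4e-09 m
F = A * R / (6 * d^2)
F = 3.79e-20 * 7.3e-08 / (6 * (4e-09)^2)
F = 2.88198e-11 N = 28.82 pN

28.82


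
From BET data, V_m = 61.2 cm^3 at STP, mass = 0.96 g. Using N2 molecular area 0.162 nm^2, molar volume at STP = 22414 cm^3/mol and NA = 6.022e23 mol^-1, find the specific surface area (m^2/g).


Number of moles in monolayer = V_m / 22414 = 61.2 / 22414 = 0.00273044
Number of molecules = moles * NA = 0.00273044 * 6.022e23
SA = molecules * sigma / mass
SA = (61.2 / 22414) * 6.022e23 * 0.162e-18 / 0.96
SA = 277.5 m^2/g

277.5


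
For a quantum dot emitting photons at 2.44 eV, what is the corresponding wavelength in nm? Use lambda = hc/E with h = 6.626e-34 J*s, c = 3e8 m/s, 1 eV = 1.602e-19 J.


Convert energy: E = 2.44 eV = 2.44 * 1.602e-19 = 3.90888e-19 J
lambda = h*c / E = 6.626e-34 * 3e8 / 3.90888e-19
lambda = 5.08534e-07 m = 508.5 nm

508.5
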